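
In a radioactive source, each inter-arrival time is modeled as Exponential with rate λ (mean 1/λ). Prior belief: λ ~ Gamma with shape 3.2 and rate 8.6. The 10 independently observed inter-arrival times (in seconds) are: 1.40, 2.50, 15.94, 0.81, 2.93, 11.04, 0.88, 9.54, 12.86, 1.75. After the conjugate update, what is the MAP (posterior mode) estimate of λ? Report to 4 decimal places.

With a Gamma(shape α, rate β) prior on the exponential rate λ, the posterior after n observations with total T = Σxᵢ is Gamma(α+n, β+T).
Sum of observations T = 59.65 seconds; n = 10.
Posterior: Gamma(3.2+10, 8.6+59.65) = Gamma(13.2, 68.25).
Mode = (α−1)/β = 0.1788.

0.1788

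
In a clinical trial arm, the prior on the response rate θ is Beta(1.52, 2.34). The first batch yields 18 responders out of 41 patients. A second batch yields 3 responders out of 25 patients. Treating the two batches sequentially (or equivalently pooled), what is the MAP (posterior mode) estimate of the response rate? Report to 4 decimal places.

0.3171

The Beta prior is conjugate to a Binomial/Bernoulli likelihood; the update adds successes to α and failures to β.
After batch 1: Beta(1.52+18, 2.34+23) = Beta(19.52, 25.34).
After batch 2: Beta(19.52+3, 25.34+22) = Beta(22.52, 47.34).
Mode of Beta(a,b) for a,b>1 is (a−1)/(a+b−2) = 21.52/67.86 = 0.3171.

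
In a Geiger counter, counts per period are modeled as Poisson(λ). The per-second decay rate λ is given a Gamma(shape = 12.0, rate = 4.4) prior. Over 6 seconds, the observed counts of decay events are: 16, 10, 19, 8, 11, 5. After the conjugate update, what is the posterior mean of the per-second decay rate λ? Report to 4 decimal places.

With a Gamma(shape α, rate β) prior, the Poisson likelihood is conjugate: the posterior is Gamma(α + ΣXᵢ, β + n).
Sum of counts S = 69 over n = 6 seconds.
Posterior: Gamma(α+S, β+n) = Gamma(12.0+69, 4.4+6) = Gamma(81.0, 10.4).
Posterior mean = α/β = 81.0/10.4 = 7.7885.

7.7885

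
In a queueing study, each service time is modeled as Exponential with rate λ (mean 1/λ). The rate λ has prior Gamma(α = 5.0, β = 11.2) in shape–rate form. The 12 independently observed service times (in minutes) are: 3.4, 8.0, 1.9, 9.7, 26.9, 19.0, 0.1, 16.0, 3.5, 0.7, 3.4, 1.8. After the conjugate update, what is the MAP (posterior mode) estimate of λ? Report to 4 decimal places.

0.1515

With a Gamma(shape α, rate β) prior on the exponential rate λ, the posterior after n observations with total T = Σxᵢ is Gamma(α+n, β+T).
Sum of observations T = 94.4 minutes; n = 12.
Posterior: Gamma(5.0+12, 11.2+94.4) = Gamma(17.0, 105.6).
Mode = (α−1)/β = 0.1515.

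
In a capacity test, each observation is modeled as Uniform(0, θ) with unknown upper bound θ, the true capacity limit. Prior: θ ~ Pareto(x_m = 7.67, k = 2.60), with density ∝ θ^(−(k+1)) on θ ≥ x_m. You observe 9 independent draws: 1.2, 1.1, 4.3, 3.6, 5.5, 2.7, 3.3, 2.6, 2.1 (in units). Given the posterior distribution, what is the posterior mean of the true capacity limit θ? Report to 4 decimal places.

A Pareto(scale x_m, shape k) prior on the upper bound θ of Uniform(0, θ) is conjugate: posterior is Pareto(max(x_m, max xᵢ), k + n).
Sample maximum = 5.5; prior scale x_m = 7.67 → posterior scale = max = 7.67.
Posterior shape = 2.60 + 9 = 11.60.
E[θ|data] = k·x_m/(k−1) = 11.60·7.67/10.60 = 8.3936.

8.3936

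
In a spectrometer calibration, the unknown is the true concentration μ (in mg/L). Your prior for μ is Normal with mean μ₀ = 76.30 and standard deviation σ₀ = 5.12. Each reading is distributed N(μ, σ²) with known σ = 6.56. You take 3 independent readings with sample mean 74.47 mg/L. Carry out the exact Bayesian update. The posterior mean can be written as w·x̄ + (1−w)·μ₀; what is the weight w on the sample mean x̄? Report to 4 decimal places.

0.6463

For Normal data with known variance σ², a Normal(μ₀, σ₀²) prior on μ is conjugate. Posterior precision = 1/σ₀² + n/σ²; posterior mean is the precision-weighted average of μ₀ and x̄.
σ₀² = 5.12² = 26.2144, σ² = 6.56² = 43.0336. Prior precision 1/σ₀² = 1/26.2144; data precision n/σ² = 3/43.0336.
w = (n/σ²)/(1/σ₀² + n/σ²) = n·σ₀²/(σ² + n·σ₀²) = 3·26.2144/(43.0336 + 3·26.2144) = 78.6432/121.6768 = 0.6463.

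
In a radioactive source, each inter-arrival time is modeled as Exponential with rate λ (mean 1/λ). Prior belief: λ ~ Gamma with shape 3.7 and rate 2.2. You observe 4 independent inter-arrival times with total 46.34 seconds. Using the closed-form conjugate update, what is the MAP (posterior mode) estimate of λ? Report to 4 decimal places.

With a Gamma(shape α, rate β) prior on the exponential rate λ, the posterior after n observations with total T = Σxᵢ is Gamma(α+n, β+T).
Posterior: Gamma(3.7+4, 2.2+46.34) = Gamma(7.7, 48.54).
Mode = (α−1)/β = 0.1380.

0.1380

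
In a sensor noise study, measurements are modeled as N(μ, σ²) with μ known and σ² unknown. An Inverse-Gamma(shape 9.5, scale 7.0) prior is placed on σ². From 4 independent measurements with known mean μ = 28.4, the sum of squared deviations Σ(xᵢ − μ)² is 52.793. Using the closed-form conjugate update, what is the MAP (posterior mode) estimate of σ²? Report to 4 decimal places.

2.6717

With known mean μ and an Inverse-Gamma(α, β) prior on σ², the Normal likelihood is conjugate: posterior is Inv-Gamma(α + n/2, β + Σ(xᵢ−μ)²/2).
Posterior: Inv-Gamma(9.5 + 4/2, 7.0 + 52.793/2) = Inv-Gamma(11.50, 33.3965).
Mode = β/(α+1) = 33.3965/12.50 = 2.6717.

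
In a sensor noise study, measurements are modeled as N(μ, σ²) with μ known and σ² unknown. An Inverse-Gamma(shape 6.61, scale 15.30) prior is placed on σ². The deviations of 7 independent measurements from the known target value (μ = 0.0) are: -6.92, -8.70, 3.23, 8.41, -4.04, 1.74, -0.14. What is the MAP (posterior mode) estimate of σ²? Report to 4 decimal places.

11.4629

With known mean μ and an Inverse-Gamma(α, β) prior on σ², the Normal likelihood is conjugate: posterior is Inv-Gamma(α + n/2, β + Σ(xᵢ−μ)²/2).
Σ(xᵢ−μ)² = (-6.92)² + (-8.70)² + (3.23)² + (8.41)² + (-4.04)² + (1.74)² + (-0.14)² = 224.1062.
Posterior: Inv-Gamma(6.61 + 7/2, 15.30 + 224.1062/2) = Inv-Gamma(10.11, 127.35310).
Mode = β/(α+1) = 127.35310/11.11 = 11.4629.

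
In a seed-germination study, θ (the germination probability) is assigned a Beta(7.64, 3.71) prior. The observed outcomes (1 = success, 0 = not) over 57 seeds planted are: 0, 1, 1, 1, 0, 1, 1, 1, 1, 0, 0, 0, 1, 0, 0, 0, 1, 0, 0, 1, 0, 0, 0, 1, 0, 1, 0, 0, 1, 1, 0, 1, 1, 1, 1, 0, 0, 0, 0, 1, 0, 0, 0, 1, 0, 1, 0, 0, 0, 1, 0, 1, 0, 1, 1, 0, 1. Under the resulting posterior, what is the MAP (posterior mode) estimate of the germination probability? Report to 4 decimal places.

The Beta prior is conjugate to a Binomial/Bernoulli likelihood; the update adds successes to α and failures to β.
Posterior: Beta(α+k, β+n−k) = Beta(7.64+26, 3.71+31) = Beta(33.64, 34.71).
Mode of Beta(a,b) for a,b>1 is (a−1)/(a+b−2) = 32.64/66.35 = 0.4919.

0.4919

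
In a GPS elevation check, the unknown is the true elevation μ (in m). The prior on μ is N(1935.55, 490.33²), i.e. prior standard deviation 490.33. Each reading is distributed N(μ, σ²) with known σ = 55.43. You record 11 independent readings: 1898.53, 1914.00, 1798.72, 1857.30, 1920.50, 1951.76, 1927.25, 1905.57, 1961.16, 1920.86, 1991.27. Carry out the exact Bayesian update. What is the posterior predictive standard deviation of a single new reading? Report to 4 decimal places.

For Normal data with known variance σ², a Normal(μ₀, σ₀²) prior on μ is conjugate. Posterior precision = 1/σ₀² + n/σ²; posterior mean is the precision-weighted average of μ₀ and x̄.
σ₀² = 490.33² = 240423.5089, σ² = 55.43² = 3072.4849; σ² + n·σ₀² = 3072.4849 + 11·240423.5089 = 2647731.0828.
Posterior precision = 1/σ₀² + n/σ² = 1/240423.5089 + 11/3072.4849 = (σ² + n·σ₀²)/(σ₀²σ²) = 2647731.0828/(240423.5089·3072.4849); posterior variance σₙ² = σ₀²σ²/(σ² + n·σ₀²) = 240423.5089·3072.4849/2647731.0828 = 278.992684.
Predictive variance for one new observation = σₙ² + σ² = 240423.5089·3072.4849/2647731.0828 + 3072.4849 = σ²·(σ₀² + 2647731.0828)/2647731.0828 = 3072.4849·2888154.5917/2647731.0828 = 3351.477584; SD = √(3072.4849·2888154.5917/2647731.0828) = 57.8919.

57.8919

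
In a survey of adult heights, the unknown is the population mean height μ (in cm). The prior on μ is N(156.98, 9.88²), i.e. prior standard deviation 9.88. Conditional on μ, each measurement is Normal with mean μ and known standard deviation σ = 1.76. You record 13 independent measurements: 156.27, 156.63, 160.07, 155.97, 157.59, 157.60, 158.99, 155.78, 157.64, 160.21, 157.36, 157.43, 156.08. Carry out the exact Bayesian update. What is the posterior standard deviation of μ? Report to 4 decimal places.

0.4875

For Normal data with known variance σ², a Normal(μ₀, σ₀²) prior on μ is conjugate. Posterior precision = 1/σ₀² + n/σ²; posterior mean is the precision-weighted average of μ₀ and x̄.
σ₀² = 9.88² = 97.6144, σ² = 1.76² = 3.0976; σ² + n·σ₀² = 3.0976 + 13·97.6144 = 1272.0848.
Posterior precision = 1/σ₀² + n/σ² = 1/97.6144 + 13/3.0976 = (σ² + n·σ₀²)/(σ₀²σ²) = 1272.0848/(97.6144·3.0976); posterior variance σₙ² = σ₀²σ²/(σ² + n·σ₀²) = 97.6144·3.0976/1272.0848 = 0.237697.
Posterior SD = √σₙ² = √(97.6144·3.0976/1272.0848) = 0.4875.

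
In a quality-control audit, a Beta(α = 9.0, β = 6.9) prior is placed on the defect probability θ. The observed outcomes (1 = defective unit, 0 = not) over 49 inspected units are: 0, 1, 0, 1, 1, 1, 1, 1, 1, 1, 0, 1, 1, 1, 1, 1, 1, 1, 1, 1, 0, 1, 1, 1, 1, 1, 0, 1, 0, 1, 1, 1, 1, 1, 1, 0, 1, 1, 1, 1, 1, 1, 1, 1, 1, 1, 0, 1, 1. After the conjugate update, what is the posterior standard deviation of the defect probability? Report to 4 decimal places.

The Beta prior is conjugate to a Binomial/Bernoulli likelihood; the update adds successes to α and failures to β.
Posterior: Beta(α+k, β+n−k) = Beta(9.0+41, 6.9+8) = Beta(50.0, 14.9).
Var = αβ/((α+β)²(α+β+1)) = 50.0·14.9/(64.9²·65.9) = 0.00268399; SD = √0.00268399 = 0.0518.

0.0518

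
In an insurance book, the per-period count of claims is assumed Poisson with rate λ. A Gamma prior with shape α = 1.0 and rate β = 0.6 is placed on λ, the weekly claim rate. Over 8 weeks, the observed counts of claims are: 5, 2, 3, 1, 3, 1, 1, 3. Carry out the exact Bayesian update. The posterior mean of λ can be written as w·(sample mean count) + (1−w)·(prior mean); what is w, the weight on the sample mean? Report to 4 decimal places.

0.9302

With a Gamma(shape α, rate β) prior, the Poisson likelihood is conjugate: the posterior is Gamma(α + ΣXᵢ, β + n).
Posterior mean = (α₀+S)/(β₀+n) = [n/(β₀+n)]·(S/n) + [β₀/(β₀+n)]·(α₀/β₀), so only n and β₀ enter the weight.
Weight on data w = n/(β₀+n) = 8/(0.6+8) = 8/8.6 = 0.9302.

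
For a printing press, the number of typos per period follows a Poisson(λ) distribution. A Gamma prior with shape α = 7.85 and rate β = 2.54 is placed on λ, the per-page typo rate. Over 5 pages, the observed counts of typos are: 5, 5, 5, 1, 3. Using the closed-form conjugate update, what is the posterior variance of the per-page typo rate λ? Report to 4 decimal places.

0.4723

With a Gamma(shape α, rate β) prior, the Poisson likelihood is conjugate: the posterior is Gamma(α + ΣXᵢ, β + n).
Sum of counts S = 19 over n = 5 pages.
Posterior: Gamma(α+S, β+n) = Gamma(7.85+19, 2.54+5) = Gamma(26.85, 7.54).
Var = α/β² = 26.85/7.54² = 0.4723.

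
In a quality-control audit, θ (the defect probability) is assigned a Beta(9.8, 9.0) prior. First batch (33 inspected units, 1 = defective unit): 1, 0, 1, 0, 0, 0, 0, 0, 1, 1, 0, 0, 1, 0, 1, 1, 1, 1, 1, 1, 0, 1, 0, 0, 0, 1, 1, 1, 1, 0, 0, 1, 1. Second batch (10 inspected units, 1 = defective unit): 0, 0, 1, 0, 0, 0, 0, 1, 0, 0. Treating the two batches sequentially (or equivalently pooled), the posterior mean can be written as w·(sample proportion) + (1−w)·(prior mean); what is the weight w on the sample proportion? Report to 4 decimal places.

0.6958

The Beta prior is conjugate to a Binomial/Bernoulli likelihood; the update adds successes to α and failures to β.
Total number of inspected units: n = 33 + 10 = 43.
Posterior mean = (α₀+k)/(α₀+β₀+n) = [n/(α₀+β₀+n)]·(k/n) + [(α₀+β₀)/(α₀+β₀+n)]·α₀/(α₀+β₀), so only n and the prior enter the weight.
The weight on the data is w = n/(α₀+β₀+n) = 43/(9.8+9.0+43) = 43/61.8 = 0.6958.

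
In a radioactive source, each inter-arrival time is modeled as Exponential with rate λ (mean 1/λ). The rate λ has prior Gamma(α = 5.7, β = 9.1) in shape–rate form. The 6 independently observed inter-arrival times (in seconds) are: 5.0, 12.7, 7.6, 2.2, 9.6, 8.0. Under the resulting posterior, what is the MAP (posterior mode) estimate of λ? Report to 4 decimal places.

0.1974

With a Gamma(shape α, rate β) prior on the exponential rate λ, the posterior after n observations with total T = Σxᵢ is Gamma(α+n, β+T).
Sum of observations T = 45.1 seconds; n = 6.
Posterior: Gamma(5.7+6, 9.1+45.1) = Gamma(11.7, 54.2).
Mode = (α−1)/β = 0.1974.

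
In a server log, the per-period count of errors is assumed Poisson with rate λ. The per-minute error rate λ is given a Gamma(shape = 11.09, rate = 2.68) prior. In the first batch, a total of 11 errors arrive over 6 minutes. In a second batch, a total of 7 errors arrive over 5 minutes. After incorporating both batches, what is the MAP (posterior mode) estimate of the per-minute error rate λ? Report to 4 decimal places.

With a Gamma(shape α, rate β) prior, the Poisson likelihood is conjugate: the posterior is Gamma(α + ΣXᵢ, β + n).
After batch 1: Gamma(α+S, β+n) = Gamma(11.09+11, 2.68+6) = Gamma(22.09, 8.68).
After batch 2: Gamma(α+S, β+n) = Gamma(22.09+7, 8.68+5) = Gamma(29.09, 13.68).
Mode of Gamma(α,β) for α≥1 is (α−1)/β = 28.09/13.68 = 2.0534.

2.0534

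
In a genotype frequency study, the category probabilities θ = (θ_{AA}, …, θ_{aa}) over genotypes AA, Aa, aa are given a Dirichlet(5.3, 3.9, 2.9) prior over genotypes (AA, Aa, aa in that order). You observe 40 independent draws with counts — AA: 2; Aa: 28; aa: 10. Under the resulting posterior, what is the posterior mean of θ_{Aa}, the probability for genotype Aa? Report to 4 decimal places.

The Dirichlet prior is conjugate to the Multinomial likelihood: each posterior αⱼ = prior αⱼ + observed count nⱼ.
Posterior concentration: (7.3, 31.9, 12.9), total = 52.1.
E[θ_{Aa}|data] = α_{Aa}/Σα = 31.9/52.1 = 0.6123.

0.6123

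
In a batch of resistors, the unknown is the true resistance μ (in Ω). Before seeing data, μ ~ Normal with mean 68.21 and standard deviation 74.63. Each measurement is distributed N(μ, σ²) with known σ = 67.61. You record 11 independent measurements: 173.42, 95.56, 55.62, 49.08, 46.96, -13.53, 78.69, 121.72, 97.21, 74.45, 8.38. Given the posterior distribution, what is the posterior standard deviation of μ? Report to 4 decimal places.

19.6648

For Normal data with known variance σ², a Normal(μ₀, σ₀²) prior on μ is conjugate. Posterior precision = 1/σ₀² + n/σ²; posterior mean is the precision-weighted average of μ₀ and x̄.
σ₀² = 74.63² = 5569.6369, σ² = 67.61² = 4571.1121; σ² + n·σ₀² = 4571.1121 + 11·5569.6369 = 65837.118.
Posterior precision = 1/σ₀² + n/σ² = 1/5569.6369 + 11/4571.1121 = (σ² + n·σ₀²)/(σ₀²σ²) = 65837.118/(5569.6369·4571.1121); posterior variance σₙ² = σ₀²σ²/(σ² + n·σ₀²) = 5569.6369·4571.1121/65837.118 = 386.703358.
Posterior SD = √σₙ² = √(5569.6369·4571.1121/65837.118) = 19.6648.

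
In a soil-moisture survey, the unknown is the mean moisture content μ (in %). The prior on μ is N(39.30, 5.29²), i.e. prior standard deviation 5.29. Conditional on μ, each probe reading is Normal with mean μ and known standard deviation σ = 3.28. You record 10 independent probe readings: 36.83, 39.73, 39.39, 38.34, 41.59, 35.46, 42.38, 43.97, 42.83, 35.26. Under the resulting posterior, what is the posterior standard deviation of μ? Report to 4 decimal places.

For Normal data with known variance σ², a Normal(μ₀, σ₀²) prior on μ is conjugate. Posterior precision = 1/σ₀² + n/σ²; posterior mean is the precision-weighted average of μ₀ and x̄.
σ₀² = 5.29² = 27.9841, σ² = 3.28² = 10.7584; σ² + n·σ₀² = 10.7584 + 10·27.9841 = 290.5994.
Posterior precision = 1/σ₀² + n/σ² = 1/27.9841 + 10/10.7584 = (σ² + n·σ₀²)/(σ₀²σ²) = 290.5994/(27.9841·10.7584); posterior variance σₙ² = σ₀²σ²/(σ² + n·σ₀²) = 27.9841·10.7584/290.5994 = 1.036011.
Posterior SD = √σₙ² = √(27.9841·10.7584/290.5994) = 1.0178.

1.0178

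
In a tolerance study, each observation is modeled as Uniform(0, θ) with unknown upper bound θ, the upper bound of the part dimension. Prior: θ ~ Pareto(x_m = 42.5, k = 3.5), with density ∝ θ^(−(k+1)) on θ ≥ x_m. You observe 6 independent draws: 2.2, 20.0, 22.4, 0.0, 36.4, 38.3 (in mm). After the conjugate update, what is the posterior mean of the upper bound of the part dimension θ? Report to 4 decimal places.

A Pareto(scale x_m, shape k) prior on the upper bound θ of Uniform(0, θ) is conjugate: posterior is Pareto(max(x_m, max xᵢ), k + n).
Sample maximum = 38.3; prior scale x_m = 42.5 → posterior scale = max = 42.5.
Posterior shape = 3.5 + 6 = 9.5.
E[θ|data] = k·x_m/(k−1) = 9.5·42.5/8.5 = 47.5000.

47.5000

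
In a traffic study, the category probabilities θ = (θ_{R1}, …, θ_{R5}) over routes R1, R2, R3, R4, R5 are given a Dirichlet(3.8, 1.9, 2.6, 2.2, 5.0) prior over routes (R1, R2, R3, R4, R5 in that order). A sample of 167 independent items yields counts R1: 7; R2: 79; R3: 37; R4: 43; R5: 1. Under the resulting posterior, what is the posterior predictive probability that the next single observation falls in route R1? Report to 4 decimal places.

0.0592

The Dirichlet prior is conjugate to the Multinomial likelihood: each posterior αⱼ = prior αⱼ + observed count nⱼ.
Posterior concentration: (10.8, 80.9, 39.6, 45.2, 6.0), total = 182.5.
P(next = R1 | data) = α_{R1}/Σα = 0.0592.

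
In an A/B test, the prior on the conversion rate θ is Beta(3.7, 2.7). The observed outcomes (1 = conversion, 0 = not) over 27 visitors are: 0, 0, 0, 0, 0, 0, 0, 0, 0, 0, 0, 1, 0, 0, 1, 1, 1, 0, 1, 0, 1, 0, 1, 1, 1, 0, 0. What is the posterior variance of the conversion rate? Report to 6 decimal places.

The Beta prior is conjugate to a Binomial/Bernoulli likelihood; the update adds successes to α and failures to β.
Posterior: Beta(α+k, β+n−k) = Beta(3.7+9, 2.7+18) = Beta(12.7, 20.7).
Var = αβ/((α+β)²(α+β+1)) = 12.7·20.7/(33.4²·34.4) = 0.006851.

0.006851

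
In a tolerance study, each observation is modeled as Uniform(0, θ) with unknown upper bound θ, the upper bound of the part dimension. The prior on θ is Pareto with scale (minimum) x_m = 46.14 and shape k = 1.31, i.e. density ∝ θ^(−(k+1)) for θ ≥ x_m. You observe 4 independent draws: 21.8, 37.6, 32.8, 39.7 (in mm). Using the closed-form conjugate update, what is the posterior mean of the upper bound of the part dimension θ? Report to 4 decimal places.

A Pareto(scale x_m, shape k) prior on the upper bound θ of Uniform(0, θ) is conjugate: posterior is Pareto(max(x_m, max xᵢ), k + n).
Sample maximum = 39.7; prior scale x_m = 46.14 → posterior scale = max = 46.14.
Posterior shape = 1.31 + 4 = 5.31.
E[θ|data] = k·x_m/(k−1) = 5.31·46.14/4.31 = 56.8453.

56.8453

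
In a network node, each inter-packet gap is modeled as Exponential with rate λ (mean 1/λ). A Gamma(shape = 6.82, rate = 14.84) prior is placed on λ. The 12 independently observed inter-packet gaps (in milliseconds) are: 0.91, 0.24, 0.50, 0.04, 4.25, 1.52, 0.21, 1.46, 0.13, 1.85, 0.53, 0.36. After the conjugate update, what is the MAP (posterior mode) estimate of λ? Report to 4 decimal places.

With a Gamma(shape α, rate β) prior on the exponential rate λ, the posterior after n observations with total T = Σxᵢ is Gamma(α+n, β+T).
Sum of observations T = 12.00 milliseconds; n = 12.
Posterior: Gamma(6.82+12, 14.84+12.00) = Gamma(18.82, 26.84).
Mode = (α−1)/β = 0.6639.

0.6639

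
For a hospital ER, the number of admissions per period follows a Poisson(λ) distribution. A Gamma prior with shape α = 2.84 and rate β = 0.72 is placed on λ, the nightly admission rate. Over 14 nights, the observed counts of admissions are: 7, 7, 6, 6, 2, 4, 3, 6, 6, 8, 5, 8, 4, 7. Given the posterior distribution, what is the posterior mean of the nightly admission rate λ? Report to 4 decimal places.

With a Gamma(shape α, rate β) prior, the Poisson likelihood is conjugate: the posterior is Gamma(α + ΣXᵢ, β + n).
Sum of counts S = 79 over n = 14 nights.
Posterior: Gamma(α+S, β+n) = Gamma(2.84+79, 0.72+14) = Gamma(81.84, 14.72).
Posterior mean = α/β = 81.84/14.72 = 5.5598.

5.5598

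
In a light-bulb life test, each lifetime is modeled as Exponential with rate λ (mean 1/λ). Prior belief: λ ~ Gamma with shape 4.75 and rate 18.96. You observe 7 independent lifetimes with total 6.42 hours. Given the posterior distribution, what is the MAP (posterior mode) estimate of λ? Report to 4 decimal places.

With a Gamma(shape α, rate β) prior on the exponential rate λ, the posterior after n observations with total T = Σxᵢ is Gamma(α+n, β+T).
Posterior: Gamma(4.75+7, 18.96+6.42) = Gamma(11.75, 25.38).
Mode = (α−1)/β = 0.4236.

0.4236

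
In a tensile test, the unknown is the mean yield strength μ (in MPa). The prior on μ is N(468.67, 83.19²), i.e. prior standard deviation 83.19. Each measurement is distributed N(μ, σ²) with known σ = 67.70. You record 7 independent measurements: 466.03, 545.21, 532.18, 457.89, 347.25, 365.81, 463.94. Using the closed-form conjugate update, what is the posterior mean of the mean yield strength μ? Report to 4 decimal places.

455.3084

For Normal data with known variance σ², a Normal(μ₀, σ₀²) prior on μ is conjugate. Posterior precision = 1/σ₀² + n/σ²; posterior mean is the precision-weighted average of μ₀ and x̄.
Σxᵢ = 466.03 + 545.21 + 532.18 + 457.89 + 347.25 + 365.81 + 463.94 = 3178.31, so n·x̄ = 3178.31.
σ₀² = 83.19² = 6920.5761, σ² = 67.70² = 4583.29; σ² + n·σ₀² = 4583.29 + 7·6920.5761 = 53027.3227.
Posterior mean = (μ₀/σ₀² + n·x̄/σ²)/(1/σ₀² + n/σ²) = (σ²·μ₀ + σ₀²·n·x̄)/(σ² + n·σ₀²) = (4583.29·468.67 + 6920.5761·3178.31)/53027.3227 = 24143786.748691/53027.3227 = 455.3084.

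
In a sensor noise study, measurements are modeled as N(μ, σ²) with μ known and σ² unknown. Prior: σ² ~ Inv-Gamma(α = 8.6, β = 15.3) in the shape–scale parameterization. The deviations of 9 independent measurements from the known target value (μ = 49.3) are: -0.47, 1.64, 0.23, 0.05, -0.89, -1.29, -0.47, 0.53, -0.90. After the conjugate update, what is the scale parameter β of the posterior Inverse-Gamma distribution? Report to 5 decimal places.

With known mean μ and an Inverse-Gamma(α, β) prior on σ², the Normal likelihood is conjugate: posterior is Inv-Gamma(α + n/2, β + Σ(xᵢ−μ)²/2).
Σ(xᵢ−μ)² = (-0.47)² + (1.64)² + (0.23)² + (0.05)² + (-0.89)² + (-1.29)² + (-0.47)² + (0.53)² + (-0.90)² = 6.7339.
Posterior: Inv-Gamma(8.6 + 9/2, 15.3 + 6.7339/2) = Inv-Gamma(13.10, 18.66695).
Posterior β = 18.66695.

18.66695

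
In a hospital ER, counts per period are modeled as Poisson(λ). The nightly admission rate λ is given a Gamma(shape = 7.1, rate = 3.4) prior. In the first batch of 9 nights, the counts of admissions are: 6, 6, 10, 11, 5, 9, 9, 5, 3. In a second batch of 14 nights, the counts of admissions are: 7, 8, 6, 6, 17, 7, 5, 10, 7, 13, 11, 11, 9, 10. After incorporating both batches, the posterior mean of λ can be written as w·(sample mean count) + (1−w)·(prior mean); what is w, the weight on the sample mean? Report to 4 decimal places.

0.8712

With a Gamma(shape α, rate β) prior, the Poisson likelihood is conjugate: the posterior is Gamma(α + ΣXᵢ, β + n).
Total number of nights: n = 9 + 14 = 23.
Posterior mean = (α₀+S)/(β₀+n) = [n/(β₀+n)]·(S/n) + [β₀/(β₀+n)]·(α₀/β₀), so only n and β₀ enter the weight.
Weight on data w = n/(β₀+n) = 23/(3.4+23) = 23/26.4 = 0.8712.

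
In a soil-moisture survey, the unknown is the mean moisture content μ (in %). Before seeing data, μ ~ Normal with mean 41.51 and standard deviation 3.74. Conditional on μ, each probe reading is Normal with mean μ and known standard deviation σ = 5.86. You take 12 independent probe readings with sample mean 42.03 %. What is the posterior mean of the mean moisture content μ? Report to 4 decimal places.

For Normal data with known variance σ², a Normal(μ₀, σ₀²) prior on μ is conjugate. Posterior precision = 1/σ₀² + n/σ²; posterior mean is the precision-weighted average of μ₀ and x̄.
n·x̄ = 12·42.03 = 504.36.
σ₀² = 3.74² = 13.9876, σ² = 5.86² = 34.3396; σ² + n·σ₀² = 34.3396 + 12·13.9876 = 202.1908.
Posterior mean = (μ₀/σ₀² + n·x̄/σ²)/(1/σ₀² + n/σ²) = (σ²·μ₀ + σ₀²·n·x̄)/(σ² + n·σ₀²) = (34.3396·41.51 + 13.9876·504.36)/202.1908 = 8480.222732/202.1908 = 41.9417.

41.9417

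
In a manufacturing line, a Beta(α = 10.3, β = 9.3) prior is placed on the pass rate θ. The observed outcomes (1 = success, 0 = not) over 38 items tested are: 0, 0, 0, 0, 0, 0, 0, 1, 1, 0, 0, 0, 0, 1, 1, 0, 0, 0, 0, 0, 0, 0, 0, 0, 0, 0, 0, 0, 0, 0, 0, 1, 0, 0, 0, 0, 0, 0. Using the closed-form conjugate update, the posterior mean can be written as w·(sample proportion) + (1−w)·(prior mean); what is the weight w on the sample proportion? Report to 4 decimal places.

The Beta prior is conjugate to a Binomial/Bernoulli likelihood; the update adds successes to α and failures to β.
Posterior mean = (α₀+k)/(α₀+β₀+n) = [n/(α₀+β₀+n)]·(k/n) + [(α₀+β₀)/(α₀+β₀+n)]·α₀/(α₀+β₀), so only n and the prior enter the weight.
The weight on the data is w = n/(α₀+β₀+n) = 38/(10.3+9.3+38) = 38/57.6 = 0.6597.

0.6597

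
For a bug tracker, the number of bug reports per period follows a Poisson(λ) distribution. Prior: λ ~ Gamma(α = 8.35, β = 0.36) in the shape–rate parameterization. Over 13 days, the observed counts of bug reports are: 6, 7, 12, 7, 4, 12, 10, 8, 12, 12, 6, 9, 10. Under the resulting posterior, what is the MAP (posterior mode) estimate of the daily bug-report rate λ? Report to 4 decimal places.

9.1579

With a Gamma(shape α, rate β) prior, the Poisson likelihood is conjugate: the posterior is Gamma(α + ΣXᵢ, β + n).
Sum of counts S = 115 over n = 13 days.
Posterior: Gamma(α+S, β+n) = Gamma(8.35+115, 0.36+13) = Gamma(123.35, 13.36).
Mode of Gamma(α,β) for α≥1 is (α−1)/β = 122.35/13.36 = 9.1579.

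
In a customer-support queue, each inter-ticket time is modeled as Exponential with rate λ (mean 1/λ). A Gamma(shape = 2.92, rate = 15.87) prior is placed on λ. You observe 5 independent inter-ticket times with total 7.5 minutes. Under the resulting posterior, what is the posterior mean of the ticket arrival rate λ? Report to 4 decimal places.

With a Gamma(shape α, rate β) prior on the exponential rate λ, the posterior after n observations with total T = Σxᵢ is Gamma(α+n, β+T).
Posterior: Gamma(2.92+5, 15.87+7.5) = Gamma(7.92, 23.37).
Posterior mean of λ = α/β = 7.92/23.37 = 0.3389.

0.3389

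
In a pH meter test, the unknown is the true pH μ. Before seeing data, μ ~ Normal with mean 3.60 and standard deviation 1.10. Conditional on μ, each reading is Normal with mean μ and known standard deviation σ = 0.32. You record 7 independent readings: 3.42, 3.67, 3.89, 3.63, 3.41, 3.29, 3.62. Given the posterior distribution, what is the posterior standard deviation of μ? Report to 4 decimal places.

For Normal data with known variance σ², a Normal(μ₀, σ₀²) prior on μ is conjugate. Posterior precision = 1/σ₀² + n/σ²; posterior mean is the precision-weighted average of μ₀ and x̄.
σ₀² = 1.10² = 1.21, σ² = 0.32² = 0.1024; σ² + n·σ₀² = 0.1024 + 7·1.21 = 8.5724.
Posterior precision = 1/σ₀² + n/σ² = 1/1.21 + 7/0.1024 = (σ² + n·σ₀²)/(σ₀²σ²) = 8.5724/(1.21·0.1024); posterior variance σₙ² = σ₀²σ²/(σ² + n·σ₀²) = 1.21·0.1024/8.5724 = 0.014454.
Posterior SD = √σₙ² = √(1.21·0.1024/8.5724) = 0.1202.

0.1202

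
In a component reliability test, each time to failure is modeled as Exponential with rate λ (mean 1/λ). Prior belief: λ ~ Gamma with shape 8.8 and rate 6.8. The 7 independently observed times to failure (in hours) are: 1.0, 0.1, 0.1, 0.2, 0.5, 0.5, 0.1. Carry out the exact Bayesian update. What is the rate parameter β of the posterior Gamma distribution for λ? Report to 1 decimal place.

With a Gamma(shape α, rate β) prior on the exponential rate λ, the posterior after n observations with total T = Σxᵢ is Gamma(α+n, β+T).
Sum of observations T = 2.5 hours; n = 7.
Posterior: Gamma(8.8+7, 6.8+2.5) = Gamma(15.8, 9.3).
Posterior β = 9.3.

9.3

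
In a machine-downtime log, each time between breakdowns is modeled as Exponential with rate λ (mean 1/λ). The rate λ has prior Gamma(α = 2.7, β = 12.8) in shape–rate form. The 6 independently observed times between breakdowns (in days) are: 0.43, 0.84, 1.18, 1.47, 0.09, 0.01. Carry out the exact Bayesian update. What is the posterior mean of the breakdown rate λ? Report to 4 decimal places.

With a Gamma(shape α, rate β) prior on the exponential rate λ, the posterior after n observations with total T = Σxᵢ is Gamma(α+n, β+T).
Sum of observations T = 4.02 days; n = 6.
Posterior: Gamma(2.7+6, 12.8+4.02) = Gamma(8.7, 16.82).
Posterior mean of λ = α/β = 8.7/16.82 = 0.5172.

0.5172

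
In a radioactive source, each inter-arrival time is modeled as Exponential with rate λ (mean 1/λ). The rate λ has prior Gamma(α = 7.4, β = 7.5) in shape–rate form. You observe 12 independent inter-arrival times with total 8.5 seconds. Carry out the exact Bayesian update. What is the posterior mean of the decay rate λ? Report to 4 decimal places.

1.2125

With a Gamma(shape α, rate β) prior on the exponential rate λ, the posterior after n observations with total T = Σxᵢ is Gamma(α+n, β+T).
Posterior: Gamma(7.4+12, 7.5+8.5) = Gamma(19.4, 16.0).
Posterior mean of λ = α/β = 19.4/16.0 = 1.2125.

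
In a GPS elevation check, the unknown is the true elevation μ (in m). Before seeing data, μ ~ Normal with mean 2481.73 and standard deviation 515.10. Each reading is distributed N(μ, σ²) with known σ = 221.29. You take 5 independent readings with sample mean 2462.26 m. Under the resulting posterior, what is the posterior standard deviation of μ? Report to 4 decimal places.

97.1865

For Normal data with known variance σ², a Normal(μ₀, σ₀²) prior on μ is conjugate. Posterior precision = 1/σ₀² + n/σ²; posterior mean is the precision-weighted average of μ₀ and x̄.
σ₀² = 515.10² = 265328.01, σ² = 221.29² = 48969.2641; σ² + n·σ₀² = 48969.2641 + 5·265328.01 = 1375609.3141.
Posterior precision = 1/σ₀² + n/σ² = 1/265328.01 + 5/48969.2641 = (σ² + n·σ₀²)/(σ₀²σ²) = 1375609.3141/(265328.01·48969.2641); posterior variance σₙ² = σ₀²σ²/(σ² + n·σ₀²) = 265328.01·48969.2641/1375609.3141 = 9445.208942.
Posterior SD = √σₙ² = √(265328.01·48969.2641/1375609.3141) = 97.1865.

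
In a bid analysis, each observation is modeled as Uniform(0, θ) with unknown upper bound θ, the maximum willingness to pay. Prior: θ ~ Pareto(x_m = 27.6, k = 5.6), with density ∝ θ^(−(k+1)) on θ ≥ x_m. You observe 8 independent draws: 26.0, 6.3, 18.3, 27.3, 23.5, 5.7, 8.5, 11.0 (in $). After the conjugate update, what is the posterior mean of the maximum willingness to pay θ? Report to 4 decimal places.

29.7905

A Pareto(scale x_m, shape k) prior on the upper bound θ of Uniform(0, θ) is conjugate: posterior is Pareto(max(x_m, max xᵢ), k + n).
Sample maximum = 27.3; prior scale x_m = 27.6 → posterior scale = max = 27.6.
Posterior shape = 5.6 + 8 = 13.6.
E[θ|data] = k·x_m/(k−1) = 13.6·27.6/12.6 = 29.7905.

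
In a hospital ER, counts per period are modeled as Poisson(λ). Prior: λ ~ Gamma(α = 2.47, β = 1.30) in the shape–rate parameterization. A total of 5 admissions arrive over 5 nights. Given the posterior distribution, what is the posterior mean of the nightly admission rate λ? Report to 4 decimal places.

1.1857

With a Gamma(shape α, rate β) prior, the Poisson likelihood is conjugate: the posterior is Gamma(α + ΣXᵢ, β + n).
Posterior: Gamma(α+S, β+n) = Gamma(2.47+5, 1.30+5) = Gamma(7.47, 6.30).
Posterior mean = α/β = 7.47/6.30 = 1.1857.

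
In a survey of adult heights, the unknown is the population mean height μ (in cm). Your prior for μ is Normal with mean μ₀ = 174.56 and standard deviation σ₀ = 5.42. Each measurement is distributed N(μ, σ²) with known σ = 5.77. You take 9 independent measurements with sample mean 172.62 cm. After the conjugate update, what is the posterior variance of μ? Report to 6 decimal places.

3.285487

For Normal data with known variance σ², a Normal(μ₀, σ₀²) prior on μ is conjugate. Posterior precision = 1/σ₀² + n/σ²; posterior mean is the precision-weighted average of μ₀ and x̄.
σ₀² = 5.42² = 29.3764, σ² = 5.77² = 33.2929; σ² + n·σ₀² = 33.2929 + 9·29.3764 = 297.6805.
Posterior precision = 1/σ₀² + n/σ² = 1/29.3764 + 9/33.2929 = (σ² + n·σ₀²)/(σ₀²σ²) = 297.6805/(29.3764·33.2929); posterior variance σₙ² = σ₀²σ²/(σ² + n·σ₀²) = 29.3764·33.2929/297.6805 = 3.285487.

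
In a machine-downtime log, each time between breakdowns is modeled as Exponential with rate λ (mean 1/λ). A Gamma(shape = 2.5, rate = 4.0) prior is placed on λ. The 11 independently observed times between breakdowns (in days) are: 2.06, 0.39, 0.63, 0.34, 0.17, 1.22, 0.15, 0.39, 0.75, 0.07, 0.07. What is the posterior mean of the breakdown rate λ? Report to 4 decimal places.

1.3184

With a Gamma(shape α, rate β) prior on the exponential rate λ, the posterior after n observations with total T = Σxᵢ is Gamma(α+n, β+T).
Sum of observations T = 6.24 days; n = 11.
Posterior: Gamma(2.5+11, 4.0+6.24) = Gamma(13.5, 10.24).
Posterior mean of λ = α/β = 13.5/10.24 = 1.3184.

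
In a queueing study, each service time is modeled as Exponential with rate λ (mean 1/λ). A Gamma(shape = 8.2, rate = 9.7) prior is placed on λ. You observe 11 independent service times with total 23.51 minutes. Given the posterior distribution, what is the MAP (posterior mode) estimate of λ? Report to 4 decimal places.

With a Gamma(shape α, rate β) prior on the exponential rate λ, the posterior after n observations with total T = Σxᵢ is Gamma(α+n, β+T).
Posterior: Gamma(8.2+11, 9.7+23.51) = Gamma(19.2, 33.21).
Mode = (α−1)/β = 0.5480.

0.5480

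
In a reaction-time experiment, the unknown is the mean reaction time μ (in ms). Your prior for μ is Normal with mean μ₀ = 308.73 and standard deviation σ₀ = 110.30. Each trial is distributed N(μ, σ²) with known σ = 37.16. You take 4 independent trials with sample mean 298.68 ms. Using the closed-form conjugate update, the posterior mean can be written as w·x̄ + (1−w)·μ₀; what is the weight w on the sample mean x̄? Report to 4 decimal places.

0.9724

For Normal data with known variance σ², a Normal(μ₀, σ₀²) prior on μ is conjugate. Posterior precision = 1/σ₀² + n/σ²; posterior mean is the precision-weighted average of μ₀ and x̄.
σ₀² = 110.30² = 12166.09, σ² = 37.16² = 1380.8656. Prior precision 1/σ₀² = 1/12166.09; data precision n/σ² = 4/1380.8656.
w = (n/σ²)/(1/σ₀² + n/σ²) = n·σ₀²/(σ² + n·σ₀²) = 4·12166.09/(1380.8656 + 4·12166.09) = 48664.36/50045.2256 = 0.9724.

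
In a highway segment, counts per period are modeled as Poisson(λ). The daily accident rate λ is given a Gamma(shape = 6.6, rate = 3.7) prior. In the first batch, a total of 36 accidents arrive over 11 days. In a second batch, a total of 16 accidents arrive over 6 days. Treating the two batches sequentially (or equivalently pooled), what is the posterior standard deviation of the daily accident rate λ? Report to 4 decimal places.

0.3698

With a Gamma(shape α, rate β) prior, the Poisson likelihood is conjugate: the posterior is Gamma(α + ΣXᵢ, β + n).
After batch 1: Gamma(α+S, β+n) = Gamma(6.6+36, 3.7+11) = Gamma(42.6, 14.7).
After batch 2: Gamma(α+S, β+n) = Gamma(42.6+16, 14.7+6) = Gamma(58.6, 20.7).
SD = √α/β = √58.6/20.7 = 0.3698.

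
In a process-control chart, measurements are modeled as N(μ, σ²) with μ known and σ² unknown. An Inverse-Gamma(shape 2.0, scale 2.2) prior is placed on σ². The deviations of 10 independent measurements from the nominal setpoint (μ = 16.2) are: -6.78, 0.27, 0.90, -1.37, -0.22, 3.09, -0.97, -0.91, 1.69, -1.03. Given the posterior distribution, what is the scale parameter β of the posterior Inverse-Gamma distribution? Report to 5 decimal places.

With known mean μ and an Inverse-Gamma(α, β) prior on σ², the Normal likelihood is conjugate: posterior is Inv-Gamma(α + n/2, β + Σ(xᵢ−μ)²/2).
Σ(xᵢ−μ)² = (-6.78)² + (0.27)² + (0.90)² + (-1.37)² + (-0.22)² + (3.09)² + (-0.97)² + (-0.91)² + (1.69)² + (-1.03)² = 64.0107.
Posterior: Inv-Gamma(2.0 + 10/2, 2.2 + 64.0107/2) = Inv-Gamma(7.00, 34.20535).
Posterior β = 34.20535.

34.20535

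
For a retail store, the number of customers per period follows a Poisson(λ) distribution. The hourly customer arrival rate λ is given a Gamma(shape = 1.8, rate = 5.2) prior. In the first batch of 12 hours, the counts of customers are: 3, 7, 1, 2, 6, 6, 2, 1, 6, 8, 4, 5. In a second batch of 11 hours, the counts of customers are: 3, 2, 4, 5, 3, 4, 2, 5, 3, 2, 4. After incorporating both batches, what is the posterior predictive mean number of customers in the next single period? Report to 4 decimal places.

3.1844

With a Gamma(shape α, rate β) prior, the Poisson likelihood is conjugate: the posterior is Gamma(α + ΣXᵢ, β + n).
Batch 1: sum of counts S = 51 over n = 12 hours.
After batch 1: Gamma(α+S, β+n) = Gamma(1.8+51, 5.2+12) = Gamma(52.8, 17.2).
Batch 2: sum of counts S = 37 over n = 11 hours.
After batch 2: Gamma(α+S, β+n) = Gamma(52.8+37, 17.2+11) = Gamma(89.8, 28.2).
The predictive distribution for one future period is NegBinom with mean α/β = 3.1844.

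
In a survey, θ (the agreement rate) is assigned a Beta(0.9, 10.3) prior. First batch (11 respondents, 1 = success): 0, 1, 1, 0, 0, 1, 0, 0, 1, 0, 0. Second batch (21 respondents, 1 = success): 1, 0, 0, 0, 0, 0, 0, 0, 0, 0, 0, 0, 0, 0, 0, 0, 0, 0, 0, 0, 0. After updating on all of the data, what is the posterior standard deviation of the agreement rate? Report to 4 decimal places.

The Beta prior is conjugate to a Binomial/Bernoulli likelihood; the update adds successes to α and failures to β.
After batch 1: Beta(0.9+4, 10.3+7) = Beta(4.9, 17.3).
After batch 2: Beta(4.9+1, 17.3+20) = Beta(5.9, 37.3).
Var = αβ/((α+β)²(α+β+1)) = 5.9·37.3/(43.2²·44.2) = 0.00266791; SD = √0.00266791 = 0.0517.

0.0517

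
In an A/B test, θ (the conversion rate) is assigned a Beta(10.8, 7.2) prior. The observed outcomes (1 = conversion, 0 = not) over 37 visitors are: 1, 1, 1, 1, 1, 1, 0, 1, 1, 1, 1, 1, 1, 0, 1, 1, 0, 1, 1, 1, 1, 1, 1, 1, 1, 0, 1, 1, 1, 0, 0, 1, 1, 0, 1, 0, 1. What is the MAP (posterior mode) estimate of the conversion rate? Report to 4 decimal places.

The Beta prior is conjugate to a Binomial/Bernoulli likelihood; the update adds successes to α and failures to β.
Posterior: Beta(α+k, β+n−k) = Beta(10.8+29, 7.2+8) = Beta(39.8, 15.2).
Mode of Beta(a,b) for a,b>1 is (a−1)/(a+b−2) = 38.8/53.0 = 0.7321.

0.7321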